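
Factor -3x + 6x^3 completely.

-3x + 6x^3
= 3(-x + 2x^3)    [factor out 3]
= 3x(-1 + 2x^2)    [factor out x]

3x(-1 + 2x^2)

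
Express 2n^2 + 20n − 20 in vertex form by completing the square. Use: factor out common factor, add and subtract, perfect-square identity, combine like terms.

2(n + 5)^2 − 70

2n^2 + 20n − 20
= 2(n^2 + 10n) − 20    [factor out 2 from the n-terms]
= 2(n^2 + 10n + 25 − 25) − 20    [add and subtract 25 inside the bracket]
= 2(n + 5)^2 − 50 − 20    [perfect-square identity]
= 2(n + 5)^2 − 70    [combine constants]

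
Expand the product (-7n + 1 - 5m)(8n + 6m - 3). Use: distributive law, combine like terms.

(-7n + 1 - 5m)(8n + 6m - 3)
= -56n² - 42mn + 21n + 8n + 6m - 3 - 40mn - 30m² + 15m    [distributive law]
= -56n² - 82mn + 29n + 21m - 3 - 30m²    [combine like terms]

-56n² - 82mn + 29n + 21m - 3 - 30m²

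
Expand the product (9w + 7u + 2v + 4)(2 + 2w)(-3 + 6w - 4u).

(9w + 7u + 2v + 4)(2 + 2w)(-3 + 6w - 4u)
= (18w + 18w^2 + 14u + 14uw + 4v + 4vw + 8 + 8w)(-3 + 6w - 4u)    [distributive law]
= (26w + 18w^2 + 14u + 14uw + 4v + 4vw + 8)(-3 + 6w - 4u)    [combine like terms]
= -78w + 156w^2 - 104uw - 54w^2 + 108w^3 - 72uw^2 - 42u + 84uw - 56u^2 - 42uw + 84uw^2 - 56u^2w - 12v + 24vw - 16uv - 12vw + 24vw^2 - 16uvw - 24 + 48w - 32u    [distributive law]
= -30w + 102w^2 - 62uw + 108w^3 + 12uw^2 - 74u - 56u^2 - 56u^2w - 12v + 12vw - 16uv + 24vw^2 - 16uvw - 24    [combine like terms]

-30w + 102w^2 - 62uw + 108w^3 + 12uw^2 - 74u - 56u^2 - 56u^2w - 12v + 12vw - 16uv + 24vw^2 - 16uvw - 24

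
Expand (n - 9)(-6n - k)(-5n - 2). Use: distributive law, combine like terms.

(n - 9)(-6n - k)(-5n - 2)
= (-6n^2 - kn + 54n + 9k)(-5n - 2)    [distributive law]
= 30n^3 + 12n^2 + 5kn^2 + 2kn - 270n^2 - 108n - 45kn - 18k    [distributive law]
= 30n^3 - 258n^2 + 5kn^2 - 43kn - 108n - 18k    [combine like terms]

30n^3 - 258n^2 + 5kn^2 - 43kn - 108n - 18k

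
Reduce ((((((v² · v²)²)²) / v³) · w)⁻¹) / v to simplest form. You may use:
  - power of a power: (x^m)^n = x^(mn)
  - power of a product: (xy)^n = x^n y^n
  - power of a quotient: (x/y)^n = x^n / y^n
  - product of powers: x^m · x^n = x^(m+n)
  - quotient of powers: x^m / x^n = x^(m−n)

((((((v² · v²)²)²) / v³) · w)⁻¹) / v
= ((((((v² · v²)²)²) / v³)⁻¹) · (w⁻¹)) / v    [power of a product]
= ((((((v² · v²)²)²)⁻¹) / ((v³)⁻¹)) · (w⁻¹)) / v    [power of a quotient]
= (((((v² · v²)²)⁻²) / ((v³)⁻¹)) · (w⁻¹)) / v    [power of a power]
= ((((v² · v²)⁻⁴) / ((v³)⁻¹)) · (w⁻¹)) / v    [power of a power]
= (((((v²)⁻⁴) · ((v²)⁻⁴)) / ((v³)⁻¹)) · (w⁻¹)) / v    [power of a product]
= (((v⁻⁸ · ((v²)⁻⁴)) / ((v³)⁻¹)) · (w⁻¹)) / v    [power of a power]
= (((v⁻⁸ · v⁻⁸) / ((v³)⁻¹)) · (w⁻¹)) / v    [power of a power]
= ((v⁻¹⁶ / ((v³)⁻¹)) · (w⁻¹)) / v    [product of powers]
= ((v⁻¹⁶ / v⁻³) · (w⁻¹)) / v    [power of a power]
= (v⁻¹³ · (w⁻¹)) / v    [quotient of powers]
= v⁻¹⁴·w⁻¹    [quotient of powers]

v⁻¹⁴·w⁻¹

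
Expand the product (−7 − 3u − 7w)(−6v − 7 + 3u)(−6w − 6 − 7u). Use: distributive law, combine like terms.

−504vw − 252v − 402uv − 588w − 294 − 343u − 402uvw − 126u^2v + 201u^2w + 54u^2 + 63u^3 − 252vw^2 − 294w^2 − 217uw + 126uw^2

(−7 − 3u − 7w)(−6v − 7 + 3u)(−6w − 6 − 7u)
= (42v + 49 − 21u + 18uv + 21u − 9u^2 + 42vw + 49w − 21uw)(−6w − 6 − 7u)    [distributive law]
= (42v + 49 + 18uv − 9u^2 + 42vw + 49w − 21uw)(−6w − 6 − 7u)    [combine like terms]
= −252vw − 252v − 294uv − 294w − 294 − 343u − 108uvw − 108uv − 126u^2v + 54u^2w + 54u^2 + 63u^3 − 252vw^2 − 252vw − 294uvw − 294w^2 − 294w − 343uw + 126uw^2 + 126uw + 147u^2w    [distributive law]
= −504vw − 252v − 402uv − 588w − 294 − 343u − 402uvw − 126u^2v + 201u^2w + 54u^2 + 63u^3 − 252vw^2 − 294w^2 − 217uw + 126uw^2    [combine like terms]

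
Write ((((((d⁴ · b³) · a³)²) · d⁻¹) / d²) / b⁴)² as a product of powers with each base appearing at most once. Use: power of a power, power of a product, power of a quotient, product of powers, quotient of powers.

((((((d⁴ · b³) · a³)²) · d⁻¹) / d²) / b⁴)²
= ((((((d⁴ · b³) · a³)²) · d⁻¹) / d²)²) / ((b⁴)²)    [power of a quotient]
= ((((((d⁴ · b³) · a³)²) · d⁻¹)²) / ((d²)²)) / ((b⁴)²)    [power of a quotient]
= ((((((d⁴ · b³) · a³)²)²) · ((d⁻¹)²)) / ((d²)²)) / ((b⁴)²)    [power of a product]
= (((((d⁴ · b³) · a³)⁴) · ((d⁻¹)²)) / ((d²)²)) / ((b⁴)²)    [power of a power]
= (((((d⁴ · b³)⁴) · ((a³)⁴)) · ((d⁻¹)²)) / ((d²)²)) / ((b⁴)²)    [power of a product]
= ((((((d⁴)⁴) · ((b³)⁴)) · ((a³)⁴)) · ((d⁻¹)²)) / ((d²)²)) / ((b⁴)²)    [power of a product]
= ((((d¹⁶ · ((b³)⁴)) · ((a³)⁴)) · ((d⁻¹)²)) / ((d²)²)) / ((b⁴)²)    [power of a power]
= ((((d¹⁶ · b¹²) · ((a³)⁴)) · ((d⁻¹)²)) / ((d²)²)) / ((b⁴)²)    [power of a power]
= ((((d¹⁶ · b¹²) · a¹²) · ((d⁻¹)²)) / ((d²)²)) / ((b⁴)²)    [power of a power]
= ((((d¹⁶ · b¹²) · a¹²) · d⁻²) / ((d²)²)) / ((b⁴)²)    [power of a power]
= ((((d¹⁶ · b¹²) · a¹²) · d⁻²) / d⁴) / ((b⁴)²)    [power of a power]
= ((((d¹⁶ · b¹²) · a¹²) · d⁻²) / d⁴) / b⁸    [power of a power]
= a¹²·b⁴·d¹⁰    [quotient of powers; product of powers]

a¹²·b⁴·d¹⁰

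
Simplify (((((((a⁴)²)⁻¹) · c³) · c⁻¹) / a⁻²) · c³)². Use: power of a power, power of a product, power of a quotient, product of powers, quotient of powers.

(((((((a⁴)²)⁻¹) · c³) · c⁻¹) / a⁻²) · c³)²
= (((((((a⁴)²)⁻¹) · c³) · c⁻¹) / a⁻²)²) · ((c³)²)    [power of a product]
= (((((((a⁴)²)⁻¹) · c³) · c⁻¹)²) / ((a⁻²)²)) · ((c³)²)    [power of a quotient]
= (((((((a⁴)²)⁻¹) · c³)²) · ((c⁻¹)²)) / ((a⁻²)²)) · ((c³)²)    [power of a product]
= (((((((a⁴)²)⁻¹)²) · ((c³)²)) · ((c⁻¹)²)) / ((a⁻²)²)) · ((c³)²)    [power of a product]
= ((((((a⁴)²)⁻²) · ((c³)²)) · ((c⁻¹)²)) / ((a⁻²)²)) · ((c³)²)    [power of a power]
= (((((a⁴)⁻⁴) · ((c³)²)) · ((c⁻¹)²)) / ((a⁻²)²)) · ((c³)²)    [power of a power]
= (((a⁻¹⁶ · ((c³)²)) · ((c⁻¹)²)) / ((a⁻²)²)) · ((c³)²)    [power of a power]
= (((a⁻¹⁶ · c⁶) · ((c⁻¹)²)) / ((a⁻²)²)) · ((c³)²)    [power of a power]
= (((a⁻¹⁶ · c⁶) · c⁻²) / ((a⁻²)²)) · ((c³)²)    [power of a power]
= (((a⁻¹⁶ · c⁶) · c⁻²) / a⁻⁴) · ((c³)²)    [power of a power]
= (((a⁻¹⁶ · c⁶) · c⁻²) / a⁻⁴) · c⁶    [power of a power]
= a⁻¹²·c¹⁰    [quotient of powers; product of powers]

a⁻¹²·c¹⁰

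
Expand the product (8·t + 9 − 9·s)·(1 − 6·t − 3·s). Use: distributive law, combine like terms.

(8·t + 9 − 9·s)·(1 − 6·t − 3·s)
= 8·t − 48·t² − 24·s·t + 9 − 54·t − 27·s − 9·s + 54·s·t + 27·s²    [distributive law]
= −46·t − 48·t² + 30·s·t + 9 − 36·s + 27·s²    [combine like terms]

−46·t − 48·t² + 30·s·t + 9 − 36·s + 27·s²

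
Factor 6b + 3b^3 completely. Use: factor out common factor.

3b(2 + b^2)

6b + 3b^3
= 3(2b + b^3)    [factor out 3]
= 3b(2 + b^2)    [factor out b]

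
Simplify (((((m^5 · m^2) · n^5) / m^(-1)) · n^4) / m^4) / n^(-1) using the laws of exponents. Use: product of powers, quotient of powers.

(((((m^5 · m^2) · n^5) / m^(-1)) · n^4) / m^4) / n^(-1)
= ((((m^7 · n^5) / m^(-1)) · n^4) / m^4) / n^(-1)    [product of powers]
= m^4n^10    [quotient of powers; product of powers]

m^4n^10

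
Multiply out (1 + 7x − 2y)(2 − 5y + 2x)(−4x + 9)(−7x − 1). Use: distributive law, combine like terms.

−1014x^2 − 262x − 18 + 2049x^2y + 882xy + 81y − 378x^3 − 1092x^3y + 392x^4 + 280x^2y^2 − 590xy^2 − 90y^2

(1 + 7x − 2y)(2 − 5y + 2x)(−4x + 9)(−7x − 1)
= (2 − 5y + 2x + 14x − 35xy + 14x^2 − 4y + 10y^2 − 4xy)(−4x + 9)(−7x − 1)    [distributive law]
= (2 − 9y + 16x − 39xy + 14x^2 + 10y^2)(−4x + 9)(−7x − 1)    [combine like terms]
= (−8x + 18 + 36xy − 81y − 64x^2 + 144x + 156x^2y − 351xy − 56x^3 + 126x^2 − 40xy^2 + 90y^2)(−7x − 1)    [distributive law]
= (136x + 18 − 315xy − 81y + 62x^2 + 156x^2y − 56x^3 − 40xy^2 + 90y^2)(−7x − 1)    [combine like terms]
= −952x^2 − 136x − 126x − 18 + 2205x^2y + 315xy + 567xy + 81y − 434x^3 − 62x^2 − 1092x^3y − 156x^2y + 392x^4 + 56x^3 + 280x^2y^2 + 40xy^2 − 630xy^2 − 90y^2    [distributive law]
= −1014x^2 − 262x − 18 + 2049x^2y + 882xy + 81y − 378x^3 − 1092x^3y + 392x^4 + 280x^2y^2 − 590xy^2 − 90y^2    [combine like terms]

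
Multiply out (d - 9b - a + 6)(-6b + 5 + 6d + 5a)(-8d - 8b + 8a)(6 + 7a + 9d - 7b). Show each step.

7768bd^2 + 1192abd^2 + 4224bd^3 - 2592b^2d^2 + 3880b^2d + 8152ab^2d - 4224b^3d - 7248abd - 3792a^2bd - 4128d^2 - 808ad^2 - 3240d^3 + 1440bd + 1248ad + 2888a^2d + 168ad^3 - 432d^4 + 680a^2d^2 - 136a^3d - 7128b^3 - 8232ab^3 + 3024b^4 + 14936ab^2 + 7112a^2b^2 + 5568b^2 - 8448ab - 8968a^2b - 1624a^3b + 2880a^2 + 1160a^3 - 280a^4 - 1440d - 1440b + 1440a

(d - 9b - a + 6)(-6b + 5 + 6d + 5a)(-8d - 8b + 8a)(6 + 7a + 9d - 7b)
= (-6bd + 5d + 6d^2 + 5ad + 54b^2 - 45b - 54bd - 45ab + 6ab - 5a - 6ad - 5a^2 - 36b + 30 + 36d + 30a)(-8d - 8b + 8a)(6 + 7a + 9d - 7b)    [distributive law]
= (-60bd + 41d + 6d^2 - ad + 54b^2 - 81b - 39ab + 25a - 5a^2 + 30)(-8d - 8b + 8a)(6 + 7a + 9d - 7b)    [combine like terms]
= (480bd^2 + 480b^2d - 480abd - 328d^2 - 328bd + 328ad - 48d^3 - 48bd^2 + 48ad^2 + 8ad^2 + 8abd - 8a^2d - 432b^2d - 432b^3 + 432ab^2 + 648bd + 648b^2 - 648ab + 312abd + 312ab^2 - 312a^2b - 200ad - 200ab + 200a^2 + 40a^2d + 40a^2b - 40a^3 - 240d - 240b + 240a)(6 + 7a + 9d - 7b)    [distributive law]
= (432bd^2 + 48b^2d - 160abd - 328d^2 + 320bd + 128ad - 48d^3 + 56ad^2 + 32a^2d - 432b^3 + 744ab^2 + 648b^2 - 848ab - 272a^2b + 200a^2 - 40a^3 - 240d - 240b + 240a)(6 + 7a + 9d - 7b)    [combine like terms]
= 2592bd^2 + 3024abd^2 + 3888bd^3 - 3024b^2d^2 + 288b^2d + 336ab^2d + 432b^2d^2 - 336b^3d - 960abd - 1120a^2bd - 1440abd^2 + 1120ab^2d - 1968d^2 - 2296ad^2 - 2952d^3 + 2296bd^2 + 1920bd + 2240abd + 2880bd^2 - 2240b^2d + 768ad + 896a^2d + 1152ad^2 - 896abd - 288d^3 - 336ad^3 - 432d^4 + 336bd^3 + 336ad^2 + 392a^2d^2 + 504ad^3 - 392abd^2 + 192a^2d + 224a^3d + 288a^2d^2 - 224a^2bd - 2592b^3 - 3024ab^3 - 3888b^3d + 3024b^4 + 4464ab^2 + 5208a^2b^2 + 6696ab^2d - 5208ab^3 + 3888b^2 + 4536ab^2 + 5832b^2d - 4536b^3 - 5088ab - 5936a^2b - 7632abd + 5936ab^2 - 1632a^2b - 1904a^3b - 2448a^2bd + 1904a^2b^2 + 1200a^2 + 1400a^3 + 1800a^2d - 1400a^2b - 240a^3 - 280a^4 - 360a^3d + 280a^3b - 1440d - 1680ad - 2160d^2 + 1680bd - 1440b - 1680ab - 2160bd + 1680b^2 + 1440a + 1680a^2 + 2160ad - 1680ab    [distributive law]
= 7768bd^2 + 1192abd^2 + 4224bd^3 - 2592b^2d^2 + 3880b^2d + 8152ab^2d - 4224b^3d - 7248abd - 3792a^2bd - 4128d^2 - 808ad^2 - 3240d^3 + 1440bd + 1248ad + 2888a^2d + 168ad^3 - 432d^4 + 680a^2d^2 - 136a^3d - 7128b^3 - 8232ab^3 + 3024b^4 + 14936ab^2 + 7112a^2b^2 + 5568b^2 - 8448ab - 8968a^2b - 1624a^3b + 2880a^2 + 1160a^3 - 280a^4 - 1440d - 1440b + 1440a    [combine like terms]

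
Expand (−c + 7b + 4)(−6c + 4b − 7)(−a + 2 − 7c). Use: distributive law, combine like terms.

(−c + 7b + 4)(−6c + 4b − 7)(−a + 2 − 7c)
= (6c² − 4bc + 7c − 42bc + 28b² − 49b − 24c + 16b − 28)(−a + 2 − 7c)    [distributive law]
= (6c² − 46bc − 17c + 28b² − 33b − 28)(−a + 2 − 7c)    [combine like terms]
= −6ac² + 12c² − 42c³ + 46abc − 92bc + 322bc² + 17ac − 34c + 119c² − 28ab² + 56b² − 196b²c + 33ab − 66b + 231bc + 28a − 56 + 196c    [distributive law]
= −6ac² + 131c² − 42c³ + 46abc + 139bc + 322bc² + 17ac + 162c − 28ab² + 56b² − 196b²c + 33ab − 66b + 28a − 56    [combine like terms]

−6ac² + 131c² − 42c³ + 46abc + 139bc + 322bc² + 17ac + 162c − 28ab² + 56b² − 196b²c + 33ab − 66b + 28a − 56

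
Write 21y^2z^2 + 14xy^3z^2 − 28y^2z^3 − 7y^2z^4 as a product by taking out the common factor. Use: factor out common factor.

21y^2z^2 + 14xy^3z^2 − 28y^2z^3 − 7y^2z^4
= 7(3y^2z^2 + 2xy^3z^2 − 4y^2z^3 − y^2z^4)    [factor out 7]
= 7y^2z^2(3 + 2xy − 4z − z^2)    [factor out y^2z^2]

7y^2z^2(3 + 2xy − 4z − z^2)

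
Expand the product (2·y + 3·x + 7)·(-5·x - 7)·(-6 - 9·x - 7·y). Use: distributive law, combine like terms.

578·x·y + 195·x^2·y + 70·x·y^2 + 427·y + 98·y^2 + 594·x^2 + 135·x^3 + 777·x + 294

(2·y + 3·x + 7)·(-5·x - 7)·(-6 - 9·x - 7·y)
= (-10·x·y - 14·y - 15·x^2 - 21·x - 35·x - 49)·(-6 - 9·x - 7·y)    [distributive law]
= (-10·x·y - 14·y - 15·x^2 - 56·x - 49)·(-6 - 9·x - 7·y)    [combine like terms]
= 60·x·y + 90·x^2·y + 70·x·y^2 + 84·y + 126·x·y + 98·y^2 + 90·x^2 + 135·x^3 + 105·x^2·y + 336·x + 504·x^2 + 392·x·y + 294 + 441·x + 343·y    [distributive law]
= 578·x·y + 195·x^2·y + 70·x·y^2 + 427·y + 98·y^2 + 594·x^2 + 135·x^3 + 777·x + 294    [combine like terms]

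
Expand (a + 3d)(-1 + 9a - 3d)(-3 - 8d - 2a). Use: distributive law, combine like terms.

(a + 3d)(-1 + 9a - 3d)(-3 - 8d - 2a)
= (-a + 9a² - 3ad - 3d + 27ad - 9d²)(-3 - 8d - 2a)    [distributive law]
= (-a + 9a² + 24ad - 3d - 9d²)(-3 - 8d - 2a)    [combine like terms]
= 3a + 8ad + 2a² - 27a² - 72a²d - 18a³ - 72ad - 192ad² - 48a²d + 9d + 24d² + 6ad + 27d² + 72d³ + 18ad²    [distributive law]
= 3a - 58ad - 25a² - 120a²d - 18a³ - 174ad² + 9d + 51d² + 72d³    [combine like terms]

3a - 58ad - 25a² - 120a²d - 18a³ - 174ad² + 9d + 51d² + 72d³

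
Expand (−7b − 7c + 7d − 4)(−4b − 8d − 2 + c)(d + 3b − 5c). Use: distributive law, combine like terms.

112b²d + 84b³ − 77b²c − 140bd² + 70bcd + 84bd + 90b² − 120bc − 126bc² + 343cd² − 322c²d − 80cd − 50c² + 35c³ − 56d³ + 18d² + 8d + 24b − 40c

(−7b − 7c + 7d − 4)(−4b − 8d − 2 + c)(d + 3b − 5c)
= (28b² + 56bd + 14b − 7bc + 28bc + 56cd + 14c − 7c² − 28bd − 56d² − 14d + 7cd + 16b + 32d + 8 − 4c)(d + 3b − 5c)    [distributive law]
= (28b² + 28bd + 30b + 21bc + 63cd + 10c − 7c² − 56d² + 18d + 8)(d + 3b − 5c)    [combine like terms]
= 28b²d + 84b³ − 140b²c + 28bd² + 84b²d − 140bcd + 30bd + 90b² − 150bc + 21bcd + 63b²c − 105bc² + 63cd² + 189bcd − 315c²d + 10cd + 30bc − 50c² − 7c²d − 21bc² + 35c³ − 56d³ − 168bd² + 280cd² + 18d² + 54bd − 90cd + 8d + 24b − 40c    [distributive law]
= 112b²d + 84b³ − 77b²c − 140bd² + 70bcd + 84bd + 90b² − 120bc − 126bc² + 343cd² − 322c²d − 80cd − 50c² + 35c³ − 56d³ + 18d² + 8d + 24b − 40c    [combine like terms]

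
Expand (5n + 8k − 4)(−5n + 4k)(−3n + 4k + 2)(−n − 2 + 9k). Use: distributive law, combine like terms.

(5n + 8k − 4)(−5n + 4k)(−3n + 4k + 2)(−n − 2 + 9k)
= (−25n^2 + 20kn − 40kn + 32k^2 + 20n − 16k)(−3n + 4k + 2)(−n − 2 + 9k)    [distributive law]
= (−25n^2 − 20kn + 32k^2 + 20n − 16k)(−3n + 4k + 2)(−n − 2 + 9k)    [combine like terms]
= (75n^3 − 100kn^2 − 50n^2 + 60kn^2 − 80k^2n − 40kn − 96k^2n + 128k^3 + 64k^2 − 60n^2 + 80kn + 40n + 48kn − 64k^2 − 32k)(−n − 2 + 9k)    [distributive law]
= (75n^3 − 40kn^2 − 110n^2 − 176k^2n + 88kn + 128k^3 + 40n − 32k)(−n − 2 + 9k)    [combine like terms]
= −75n^4 − 150n^3 + 675kn^3 + 40kn^3 + 80kn^2 − 360k^2n^2 + 110n^3 + 220n^2 − 990kn^2 + 176k^2n^2 + 352k^2n − 1584k^3n − 88kn^2 − 176kn + 792k^2n − 128k^3n − 256k^3 + 1152k^4 − 40n^2 − 80n + 360kn + 32kn + 64k − 288k^2    [distributive law]
= −75n^4 − 40n^3 + 715kn^3 − 998kn^2 − 184k^2n^2 + 180n^2 + 1144k^2n − 1712k^3n + 216kn − 256k^3 + 1152k^4 − 80n + 64k − 288k^2    [combine like terms]

−75n^4 − 40n^3 + 715kn^3 − 998kn^2 − 184k^2n^2 + 180n^2 + 1144k^2n − 1712k^3n + 216kn − 256k^3 + 1152k^4 − 80n + 64k − 288k^2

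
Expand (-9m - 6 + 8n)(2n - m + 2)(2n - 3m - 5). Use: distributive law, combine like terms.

-100mn² + 96m²n + 94mn - 27m³ - 9m² + 96m - 72n² - 44n + 60 + 32n³

(-9m - 6 + 8n)(2n - m + 2)(2n - 3m - 5)
= (-18mn + 9m² - 18m - 12n + 6m - 12 + 16n² - 8mn + 16n)(2n - 3m - 5)    [distributive law]
= (-26mn + 9m² - 12m + 4n - 12 + 16n²)(2n - 3m - 5)    [combine like terms]
= -52mn² + 78m²n + 130mn + 18m²n - 27m³ - 45m² - 24mn + 36m² + 60m + 8n² - 12mn - 20n - 24n + 36m + 60 + 32n³ - 48mn² - 80n²    [distributive law]
= -100mn² + 96m²n + 94mn - 27m³ - 9m² + 96m - 72n² - 44n + 60 + 32n³    [combine like terms]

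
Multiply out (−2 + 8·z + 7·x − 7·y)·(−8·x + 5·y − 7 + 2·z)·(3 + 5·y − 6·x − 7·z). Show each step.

(−2 + 8·z + 7·x − 7·y)·(−8·x + 5·y − 7 + 2·z)·(3 + 5·y − 6·x − 7·z)
= (16·x − 10·y + 14 − 4·z − 64·x·z + 40·y·z − 56·z + 16·z^2 − 56·x^2 + 35·x·y − 49·x + 14·x·z + 56·x·y − 35·y^2 + 49·y − 14·y·z)·(3 + 5·y − 6·x − 7·z)    [distributive law]
= (−33·x + 39·y + 14 − 60·z − 50·x·z + 26·y·z + 16·z^2 − 56·x^2 + 91·x·y − 35·y^2)·(3 + 5·y − 6·x − 7·z)    [combine like terms]
= −99·x − 165·x·y + 198·x^2 + 231·x·z + 117·y + 195·y^2 − 234·x·y − 273·y·z + 42 + 70·y − 84·x − 98·z − 180·z − 300·y·z + 360·x·z + 420·z^2 − 150·x·z − 250·x·y·z + 300·x^2·z + 350·x·z^2 + 78·y·z + 130·y^2·z − 156·x·y·z − 182·y·z^2 + 48·z^2 + 80·y·z^2 − 96·x·z^2 − 112·z^3 − 168·x^2 − 280·x^2·y + 336·x^3 + 392·x^2·z + 273·x·y + 455·x·y^2 − 546·x^2·y − 637·x·y·z − 105·y^2 − 175·y^3 + 210·x·y^2 + 245·y^2·z    [distributive law]
= −183·x − 126·x·y + 30·x^2 + 441·x·z + 187·y + 90·y^2 − 495·y·z + 42 − 278·z + 468·z^2 − 1043·x·y·z + 692·x^2·z + 254·x·z^2 + 375·y^2·z − 102·y·z^2 − 112·z^3 − 826·x^2·y + 336·x^3 + 665·x·y^2 − 175·y^3    [combine like terms]

−183·x − 126·x·y + 30·x^2 + 441·x·z + 187·y + 90·y^2 − 495·y·z + 42 − 278·z + 468·z^2 − 1043·x·y·z + 692·x^2·z + 254·x·z^2 + 375·y^2·z − 102·y·z^2 − 112·z^3 − 826·x^2·y + 336·x^3 + 665·x·y^2 − 175·y^3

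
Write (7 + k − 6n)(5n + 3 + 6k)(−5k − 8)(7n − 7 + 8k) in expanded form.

2011kn² − 5484kn − 1692k²n − 2632n² − 224n + 1911k − 1809k² + 1176 − 1974k³ + 2285k²n² + 1030k³n − 240k⁴ + 1050kn³ + 1680n³

(7 + k − 6n)(5n + 3 + 6k)(−5k − 8)(7n − 7 + 8k)
= (35n + 21 + 42k + 5kn + 3k + 6k² − 30n² − 18n − 36kn)(−5k − 8)(7n − 7 + 8k)    [distributive law]
= (17n + 21 + 45k − 31kn + 6k² − 30n²)(−5k − 8)(7n − 7 + 8k)    [combine like terms]
= (−85kn − 136n − 105k − 168 − 225k² − 360k + 155k²n + 248kn − 30k³ − 48k² + 150kn² + 240n²)(7n − 7 + 8k)    [distributive law]
= (163kn − 136n − 465k − 168 − 273k² + 155k²n − 30k³ + 150kn² + 240n²)(7n − 7 + 8k)    [combine like terms]
= 1141kn² − 1141kn + 1304k²n − 952n² + 952n − 1088kn − 3255kn + 3255k − 3720k² − 1176n + 1176 − 1344k − 1911k²n + 1911k² − 2184k³ + 1085k²n² − 1085k²n + 1240k³n − 210k³n + 210k³ − 240k⁴ + 1050kn³ − 1050kn² + 1200k²n² + 1680n³ − 1680n² + 1920kn²    [distributive law]
= 2011kn² − 5484kn − 1692k²n − 2632n² − 224n + 1911k − 1809k² + 1176 − 1974k³ + 2285k²n² + 1030k³n − 240k⁴ + 1050kn³ + 1680n³    [combine like terms]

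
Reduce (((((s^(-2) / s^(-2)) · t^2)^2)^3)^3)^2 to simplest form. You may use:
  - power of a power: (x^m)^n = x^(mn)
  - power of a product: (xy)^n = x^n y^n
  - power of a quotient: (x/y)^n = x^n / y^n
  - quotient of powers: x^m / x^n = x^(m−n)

(((((s^(-2) / s^(-2)) · t^2)^2)^3)^3)^2
= ((((s^(-2) / s^(-2)) · t^2)^2)^3)^6    [power of a power]
= (((s^(-2) / s^(-2)) · t^2)^2)^18    [power of a power]
= ((s^(-2) / s^(-2)) · t^2)^36    [power of a power]
= ((s^(-2) / s^(-2))^36) · ((t^2)^36)    [power of a product]
= (((s^(-2))^36) / ((s^(-2))^36)) · ((t^2)^36)    [power of a quotient]
= (s^(-72) / ((s^(-2))^36)) · ((t^2)^36)    [power of a power]
= (s^(-72) / s^(-72)) · ((t^2)^36)    [power of a power]
= s^0 · ((t^2)^36)    [quotient of powers]
= s^0 · t^72    [power of a power]
= t^72    [rearrange]

t^72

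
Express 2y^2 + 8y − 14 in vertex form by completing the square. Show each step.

2y^2 + 8y − 14
= 2(y^2 + 4y) − 14    [factor out 2 from the y-terms]
= 2(y^2 + 4y + 4 − 4) − 14    [add and subtract 4 inside the bracket]
= 2(y + 2)^2 − 8 − 14    [perfect-square identity]
= 2(y + 2)^2 − 22    [combine constants]

2(y + 2)^2 − 22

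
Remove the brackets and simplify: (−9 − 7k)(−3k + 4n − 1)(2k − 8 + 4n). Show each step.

(−9 − 7k)(−3k + 4n − 1)(2k − 8 + 4n)
= (27k − 36n + 9 + 21k^2 − 28kn + 7k)(2k − 8 + 4n)    [distributive law]
= (34k − 36n + 9 + 21k^2 − 28kn)(2k − 8 + 4n)    [combine like terms]
= 68k^2 − 272k + 136kn − 72kn + 288n − 144n^2 + 18k − 72 + 36n + 42k^3 − 168k^2 + 84k^2n − 56k^2n + 224kn − 112kn^2    [distributive law]
= −100k^2 − 254k + 288kn + 324n − 144n^2 − 72 + 42k^3 + 28k^2n − 112kn^2    [combine like terms]

−100k^2 − 254k + 288kn + 324n − 144n^2 − 72 + 42k^3 + 28k^2n − 112kn^2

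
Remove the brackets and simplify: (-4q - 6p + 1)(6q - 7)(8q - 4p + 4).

-192q³ - 192pq² + 176q² + 56pq + 80q + 144p²q - 168p² + 196p - 28

(-4q - 6p + 1)(6q - 7)(8q - 4p + 4)
= (-24q² + 28q - 36pq + 42p + 6q - 7)(8q - 4p + 4)    [distributive law]
= (-24q² + 34q - 36pq + 42p - 7)(8q - 4p + 4)    [combine like terms]
= -192q³ + 96pq² - 96q² + 272q² - 136pq + 136q - 288pq² + 144p²q - 144pq + 336pq - 168p² + 168p - 56q + 28p - 28    [distributive law]
= -192q³ - 192pq² + 176q² + 56pq + 80q + 144p²q - 168p² + 196p - 28    [combine like terms]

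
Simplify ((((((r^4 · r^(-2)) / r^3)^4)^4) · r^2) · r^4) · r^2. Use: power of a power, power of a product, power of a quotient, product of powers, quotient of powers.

((((((r^4 · r^(-2)) / r^3)^4)^4) · r^2) · r^4) · r^2
= (((((r^4 · r^(-2)) / r^3)^16) · r^2) · r^4) · r^2    [power of a power]
= (((((r^4 · r^(-2))^16) / ((r^3)^16)) · r^2) · r^4) · r^2    [power of a quotient]
= ((((((r^4)^16) · ((r^(-2))^16)) / ((r^3)^16)) · r^2) · r^4) · r^2    [power of a product]
= ((((r^64 · ((r^(-2))^16)) / ((r^3)^16)) · r^2) · r^4) · r^2    [power of a power]
= ((((r^64 · r^(-32)) / ((r^3)^16)) · r^2) · r^4) · r^2    [power of a power]
= (((r^32 / ((r^3)^16)) · r^2) · r^4) · r^2    [product of powers]
= (((r^32 / r^48) · r^2) · r^4) · r^2    [power of a power]
= ((r^(-16) · r^2) · r^4) · r^2    [quotient of powers]
= (r^(-14) · r^4) · r^2    [product of powers]
= r^(-10) · r^2    [product of powers]
= r^(-8)    [product of powers]

r^(-8)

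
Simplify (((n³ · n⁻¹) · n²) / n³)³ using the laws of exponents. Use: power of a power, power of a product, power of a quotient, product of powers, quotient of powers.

(((n³ · n⁻¹) · n²) / n³)³
= (((n³ · n⁻¹) · n²)³) / ((n³)³)    [power of a quotient]
= (((n³ · n⁻¹)³) · ((n²)³)) / ((n³)³)    [power of a product]
= ((((n³)³) · ((n⁻¹)³)) · ((n²)³)) / ((n³)³)    [power of a product]
= ((n⁹ · ((n⁻¹)³)) · ((n²)³)) / ((n³)³)    [power of a power]
= ((n⁹ · n⁻³) · ((n²)³)) / ((n³)³)    [power of a power]
= (n⁶ · ((n²)³)) / ((n³)³)    [product of powers]
= (n⁶ · n⁶) / ((n³)³)    [power of a power]
= n¹² / ((n³)³)    [product of powers]
= n¹² / n⁹    [power of a power]
= n³    [quotient of powers]

n³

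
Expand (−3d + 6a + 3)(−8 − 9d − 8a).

(−3d + 6a + 3)(−8 − 9d − 8a)
= 24d + 27d² + 24ad − 48a − 54ad − 48a² − 24 − 27d − 24a    [distributive law]
= −3d + 27d² − 30ad − 72a − 48a² − 24    [combine like terms]

−3d + 27d² − 30ad − 72a − 48a² − 24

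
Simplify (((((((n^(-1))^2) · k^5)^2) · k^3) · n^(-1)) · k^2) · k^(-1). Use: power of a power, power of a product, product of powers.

k^14n^(-5)

(((((((n^(-1))^2) · k^5)^2) · k^3) · n^(-1)) · k^2) · k^(-1)
= (((((((n^(-1))^2)^2) · ((k^5)^2)) · k^3) · n^(-1)) · k^2) · k^(-1)    [power of a product]
= ((((((n^(-1))^4) · ((k^5)^2)) · k^3) · n^(-1)) · k^2) · k^(-1)    [power of a power]
= ((((n^(-4) · ((k^5)^2)) · k^3) · n^(-1)) · k^2) · k^(-1)    [power of a power]
= ((((n^(-4) · k^10) · k^3) · n^(-1)) · k^2) · k^(-1)    [power of a power]
= k^14n^(-5)    [product of powers]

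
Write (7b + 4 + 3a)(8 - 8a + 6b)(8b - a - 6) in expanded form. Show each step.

388b² + 84ab - 224b - 346ab² - 154a²b + 336b³ + 16a - 192 + 152a² + 24a³

(7b + 4 + 3a)(8 - 8a + 6b)(8b - a - 6)
= (56b - 56ab + 42b² + 32 - 32a + 24b + 24a - 24a² + 18ab)(8b - a - 6)    [distributive law]
= (80b - 38ab + 42b² + 32 - 8a - 24a²)(8b - a - 6)    [combine like terms]
= 640b² - 80ab - 480b - 304ab² + 38a²b + 228ab + 336b³ - 42ab² - 252b² + 256b - 32a - 192 - 64ab + 8a² + 48a - 192a²b + 24a³ + 144a²    [distributive law]
= 388b² + 84ab - 224b - 346ab² - 154a²b + 336b³ + 16a - 192 + 152a² + 24a³    [combine like terms]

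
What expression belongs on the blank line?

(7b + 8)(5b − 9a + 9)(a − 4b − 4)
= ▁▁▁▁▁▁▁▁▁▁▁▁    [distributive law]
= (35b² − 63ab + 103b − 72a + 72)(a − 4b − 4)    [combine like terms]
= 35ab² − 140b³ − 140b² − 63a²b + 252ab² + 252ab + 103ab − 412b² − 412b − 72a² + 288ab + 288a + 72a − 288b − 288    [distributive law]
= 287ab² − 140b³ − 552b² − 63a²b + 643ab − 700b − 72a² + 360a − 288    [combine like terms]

After distributive law, the bracketed line is:

(35b² − 63ab + 63b + 40b − 72a + 72)(a − 4b − 4)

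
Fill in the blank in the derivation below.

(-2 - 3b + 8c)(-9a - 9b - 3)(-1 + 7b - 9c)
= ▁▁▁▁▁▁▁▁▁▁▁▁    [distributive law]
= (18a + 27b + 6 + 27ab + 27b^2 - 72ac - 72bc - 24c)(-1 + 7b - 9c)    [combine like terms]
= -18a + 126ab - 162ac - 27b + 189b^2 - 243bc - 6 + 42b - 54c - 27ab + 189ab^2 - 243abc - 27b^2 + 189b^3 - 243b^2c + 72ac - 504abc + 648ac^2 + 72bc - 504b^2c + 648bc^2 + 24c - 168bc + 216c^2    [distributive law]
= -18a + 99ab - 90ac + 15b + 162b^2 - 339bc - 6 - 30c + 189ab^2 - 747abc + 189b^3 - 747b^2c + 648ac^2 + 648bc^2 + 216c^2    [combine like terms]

Applying distributive law to the line above:

(18a + 18b + 6 + 27ab + 27b^2 + 9b - 72ac - 72bc - 24c)(-1 + 7b - 9c)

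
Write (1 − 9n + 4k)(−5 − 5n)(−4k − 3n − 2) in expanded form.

(1 − 9n + 4k)(−5 − 5n)(−4k − 3n − 2)
= (−5 − 5n + 45n + 45n² − 20k − 20kn)(−4k − 3n − 2)    [distributive law]
= (−5 + 40n + 45n² − 20k − 20kn)(−4k − 3n − 2)    [combine like terms]
= 20k + 15n + 10 − 160kn − 120n² − 80n − 180kn² − 135n³ − 90n² + 80k² + 60kn + 40k + 80k²n + 60kn² + 40kn    [distributive law]
= 60k − 65n + 10 − 60kn − 210n² − 120kn² − 135n³ + 80k² + 80k²n    [combine like terms]

60k − 65n + 10 − 60kn − 210n² − 120kn² − 135n³ + 80k² + 80k²n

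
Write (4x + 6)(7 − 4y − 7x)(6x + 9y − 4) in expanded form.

28x^2 − 206xy + 308x − 348x^2y − 144xy^2 − 168x^3 + 474y − 168 − 216y^2

(4x + 6)(7 − 4y − 7x)(6x + 9y − 4)
= (28x − 16xy − 28x^2 + 42 − 24y − 42x)(6x + 9y − 4)    [distributive law]
= (−14x − 16xy − 28x^2 + 42 − 24y)(6x + 9y − 4)    [combine like terms]
= −84x^2 − 126xy + 56x − 96x^2y − 144xy^2 + 64xy − 168x^3 − 252x^2y + 112x^2 + 252x + 378y − 168 − 144xy − 216y^2 + 96y    [distributive law]
= 28x^2 − 206xy + 308x − 348x^2y − 144xy^2 − 168x^3 + 474y − 168 − 216y^2    [combine like terms]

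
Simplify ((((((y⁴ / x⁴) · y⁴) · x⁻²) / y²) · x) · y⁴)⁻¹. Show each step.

((((((y⁴ / x⁴) · y⁴) · x⁻²) / y²) · x) · y⁴)⁻¹
= ((((((y⁴ / x⁴) · y⁴) · x⁻²) / y²) · x)⁻¹) · ((y⁴)⁻¹)    [power of a product]
= ((((((y⁴ / x⁴) · y⁴) · x⁻²) / y²)⁻¹) · (x⁻¹)) · ((y⁴)⁻¹)    [power of a product]
= ((((((y⁴ / x⁴) · y⁴) · x⁻²)⁻¹) / ((y²)⁻¹)) · (x⁻¹)) · ((y⁴)⁻¹)    [power of a quotient]
= ((((((y⁴ / x⁴) · y⁴)⁻¹) · ((x⁻²)⁻¹)) / ((y²)⁻¹)) · (x⁻¹)) · ((y⁴)⁻¹)    [power of a product]
= ((((((y⁴ / x⁴)⁻¹) · ((y⁴)⁻¹)) · ((x⁻²)⁻¹)) / ((y²)⁻¹)) · (x⁻¹)) · ((y⁴)⁻¹)    [power of a product]
= (((((((y⁴)⁻¹) / ((x⁴)⁻¹)) · ((y⁴)⁻¹)) · ((x⁻²)⁻¹)) / ((y²)⁻¹)) · (x⁻¹)) · ((y⁴)⁻¹)    [power of a quotient]
= (((((y⁻⁴ / ((x⁴)⁻¹)) · ((y⁴)⁻¹)) · ((x⁻²)⁻¹)) / ((y²)⁻¹)) · (x⁻¹)) · ((y⁴)⁻¹)    [power of a power]
= (((((y⁻⁴ / x⁻⁴) · ((y⁴)⁻¹)) · ((x⁻²)⁻¹)) / ((y²)⁻¹)) · (x⁻¹)) · ((y⁴)⁻¹)    [power of a power]
= (((((y⁻⁴ / x⁻⁴) · y⁻⁴) · ((x⁻²)⁻¹)) / ((y²)⁻¹)) · (x⁻¹)) · ((y⁴)⁻¹)    [power of a power]
= (((((y⁻⁴ / x⁻⁴) · y⁻⁴) · x²) / ((y²)⁻¹)) · (x⁻¹)) · ((y⁴)⁻¹)    [power of a power]
= (((((y⁻⁴ / x⁻⁴) · y⁻⁴) · x²) / y⁻²) · (x⁻¹)) · ((y⁴)⁻¹)    [power of a power]
= (((((y⁻⁴ / x⁻⁴) · y⁻⁴) · x²) / y⁻²) · x⁻¹) · y⁻⁴    [power of a power]
= x⁵y⁻¹⁰    [quotient of powers; product of powers]

x⁵y⁻¹⁰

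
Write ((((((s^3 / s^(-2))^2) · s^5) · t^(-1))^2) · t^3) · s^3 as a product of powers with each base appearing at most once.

((((((s^3 / s^(-2))^2) · s^5) · t^(-1))^2) · t^3) · s^3
= ((((((s^3 / s^(-2))^2) · s^5)^2) · ((t^(-1))^2)) · t^3) · s^3    [power of a product]
= ((((((s^3 / s^(-2))^2)^2) · ((s^5)^2)) · ((t^(-1))^2)) · t^3) · s^3    [power of a product]
= (((((s^3 / s^(-2))^4) · ((s^5)^2)) · ((t^(-1))^2)) · t^3) · s^3    [power of a power]
= ((((((s^3)^4) / ((s^(-2))^4)) · ((s^5)^2)) · ((t^(-1))^2)) · t^3) · s^3    [power of a quotient]
= ((((s^12 / ((s^(-2))^4)) · ((s^5)^2)) · ((t^(-1))^2)) · t^3) · s^3    [power of a power]
= ((((s^12 / s^(-8)) · ((s^5)^2)) · ((t^(-1))^2)) · t^3) · s^3    [power of a power]
= (((s^20 · ((s^5)^2)) · ((t^(-1))^2)) · t^3) · s^3    [quotient of powers]
= (((s^20 · s^10) · ((t^(-1))^2)) · t^3) · s^3    [power of a power]
= ((s^30 · ((t^(-1))^2)) · t^3) · s^3    [product of powers]
= ((s^30 · t^(-2)) · t^3) · s^3    [power of a power]
= s^33t    [product of powers]

s^33t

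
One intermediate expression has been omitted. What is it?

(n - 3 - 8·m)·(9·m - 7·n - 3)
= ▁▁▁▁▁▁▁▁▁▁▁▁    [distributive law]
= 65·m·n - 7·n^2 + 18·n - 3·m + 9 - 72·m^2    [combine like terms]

After distributive law, the bracketed line is:

9·m·n - 7·n^2 - 3·n - 27·m + 21·n + 9 - 72·m^2 + 56·m·n + 24·m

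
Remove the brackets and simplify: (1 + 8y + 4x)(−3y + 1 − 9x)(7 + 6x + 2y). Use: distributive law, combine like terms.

37y − 568xy − 158y² + 7 − 29x − 282x² − 312xy² − 48y³ − 576x²y − 216x³

(1 + 8y + 4x)(−3y + 1 − 9x)(7 + 6x + 2y)
= (−3y + 1 − 9x − 24y² + 8y − 72xy − 12xy + 4x − 36x²)(7 + 6x + 2y)    [distributive law]
= (5y + 1 − 5x − 24y² − 84xy − 36x²)(7 + 6x + 2y)    [combine like terms]
= 35y + 30xy + 10y² + 7 + 6x + 2y − 35x − 30x² − 10xy − 168y² − 144xy² − 48y³ − 588xy − 504x²y − 168xy² − 252x² − 216x³ − 72x²y    [distributive law]
= 37y − 568xy − 158y² + 7 − 29x − 282x² − 312xy² − 48y³ − 576x²y − 216x³    [combine like terms]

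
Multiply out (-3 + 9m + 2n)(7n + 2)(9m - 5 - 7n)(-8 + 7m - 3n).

(-3 + 9m + 2n)(7n + 2)(9m - 5 - 7n)(-8 + 7m - 3n)
= (-21n - 6 + 63mn + 18m + 14n² + 4n)(9m - 5 - 7n)(-8 + 7m - 3n)    [distributive law]
= (-17n - 6 + 63mn + 18m + 14n²)(9m - 5 - 7n)(-8 + 7m - 3n)    [combine like terms]
= (-153mn + 85n + 119n² - 54m + 30 + 42n + 567m²n - 315mn - 441mn² + 162m² - 90m - 126mn + 126mn² - 70n² - 98n³)(-8 + 7m - 3n)    [distributive law]
= (-594mn + 127n + 49n² - 144m + 30 + 567m²n - 315mn² + 162m² - 98n³)(-8 + 7m - 3n)    [combine like terms]
= 4752mn - 4158m²n + 1782mn² - 1016n + 889mn - 381n² - 392n² + 343mn² - 147n³ + 1152m - 1008m² + 432mn - 240 + 210m - 90n - 4536m²n + 3969m³n - 1701m²n² + 2520mn² - 2205m²n² + 945mn³ - 1296m² + 1134m³ - 486m²n + 784n³ - 686mn³ + 294n⁴    [distributive law]
= 6073mn - 9180m²n + 4645mn² - 1106n - 773n² + 637n³ + 1362m - 2304m² - 240 + 3969m³n - 3906m²n² + 259mn³ + 1134m³ + 294n⁴    [combine like terms]

6073mn - 9180m²n + 4645mn² - 1106n - 773n² + 637n³ + 1362m - 2304m² - 240 + 3969m³n - 3906m²n² + 259mn³ + 1134m³ + 294n⁴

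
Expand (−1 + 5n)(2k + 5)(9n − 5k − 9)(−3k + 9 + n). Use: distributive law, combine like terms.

(−1 + 5n)(2k + 5)(9n − 5k − 9)(−3k + 9 + n)
= (−2k − 5 + 10kn + 25n)(9n − 5k − 9)(−3k + 9 + n)    [distributive law]
= (−18kn + 10k^2 + 18k − 45n + 25k + 45 + 90kn^2 − 50k^2n − 90kn + 225n^2 − 125kn − 225n)(−3k + 9 + n)    [distributive law]
= (−233kn + 10k^2 + 43k − 270n + 45 + 90kn^2 − 50k^2n + 225n^2)(−3k + 9 + n)    [combine like terms]
= 699k^2n − 2097kn − 233kn^2 − 30k^3 + 90k^2 + 10k^2n − 129k^2 + 387k + 43kn + 810kn − 2430n − 270n^2 − 135k + 405 + 45n − 270k^2n^2 + 810kn^2 + 90kn^3 + 150k^3n − 450k^2n − 50k^2n^2 − 675kn^2 + 2025n^2 + 225n^3    [distributive law]
= 259k^2n − 1244kn − 98kn^2 − 30k^3 − 39k^2 + 252k − 2385n + 1755n^2 + 405 − 320k^2n^2 + 90kn^3 + 150k^3n + 225n^3    [combine like terms]

259k^2n − 1244kn − 98kn^2 − 30k^3 − 39k^2 + 252k − 2385n + 1755n^2 + 405 − 320k^2n^2 + 90kn^3 + 150k^3n + 225n^3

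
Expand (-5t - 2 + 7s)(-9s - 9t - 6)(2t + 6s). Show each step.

234st^2 - 234s^2t + 90t^3 + 96t^2 + 240st - 144s^2 + 24t + 72s - 378s^3

(-5t - 2 + 7s)(-9s - 9t - 6)(2t + 6s)
= (45st + 45t^2 + 30t + 18s + 18t + 12 - 63s^2 - 63st - 42s)(2t + 6s)    [distributive law]
= (-18st + 45t^2 + 48t - 24s + 12 - 63s^2)(2t + 6s)    [combine like terms]
= -36st^2 - 108s^2t + 90t^3 + 270st^2 + 96t^2 + 288st - 48st - 144s^2 + 24t + 72s - 126s^2t - 378s^3    [distributive law]
= 234st^2 - 234s^2t + 90t^3 + 96t^2 + 240st - 144s^2 + 24t + 72s - 378s^3    [combine like terms]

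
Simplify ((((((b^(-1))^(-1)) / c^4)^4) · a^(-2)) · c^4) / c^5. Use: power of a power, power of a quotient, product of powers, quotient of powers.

((((((b^(-1))^(-1)) / c^4)^4) · a^(-2)) · c^4) / c^5
= ((((((b^(-1))^(-1))^4) / ((c^4)^4)) · a^(-2)) · c^4) / c^5    [power of a quotient]
= (((((b^(-1))^(-4)) / ((c^4)^4)) · a^(-2)) · c^4) / c^5    [power of a power]
= (((b^4 / ((c^4)^4)) · a^(-2)) · c^4) / c^5    [power of a power]
= (((b^4 / c^16) · a^(-2)) · c^4) / c^5    [power of a power]
= a^(-2)b^4c^(-17)    [quotient of powers; product of powers]

a^(-2)b^4c^(-17)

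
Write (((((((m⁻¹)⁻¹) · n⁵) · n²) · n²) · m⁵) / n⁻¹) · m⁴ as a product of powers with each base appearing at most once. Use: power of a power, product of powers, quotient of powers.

m¹⁰n¹⁰

(((((((m⁻¹)⁻¹) · n⁵) · n²) · n²) · m⁵) / n⁻¹) · m⁴
= (((((m · n⁵) · n²) · n²) · m⁵) / n⁻¹) · m⁴    [power of a power]
= m¹⁰n¹⁰    [quotient of powers; product of powers]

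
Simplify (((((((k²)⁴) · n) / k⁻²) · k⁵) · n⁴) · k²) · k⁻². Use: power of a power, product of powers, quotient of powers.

(((((((k²)⁴) · n) / k⁻²) · k⁵) · n⁴) · k²) · k⁻²
= (((((k⁸ · n) / k⁻²) · k⁵) · n⁴) · k²) · k⁻²    [power of a power]
= k¹⁵·n⁵    [quotient of powers; product of powers]

k¹⁵·n⁵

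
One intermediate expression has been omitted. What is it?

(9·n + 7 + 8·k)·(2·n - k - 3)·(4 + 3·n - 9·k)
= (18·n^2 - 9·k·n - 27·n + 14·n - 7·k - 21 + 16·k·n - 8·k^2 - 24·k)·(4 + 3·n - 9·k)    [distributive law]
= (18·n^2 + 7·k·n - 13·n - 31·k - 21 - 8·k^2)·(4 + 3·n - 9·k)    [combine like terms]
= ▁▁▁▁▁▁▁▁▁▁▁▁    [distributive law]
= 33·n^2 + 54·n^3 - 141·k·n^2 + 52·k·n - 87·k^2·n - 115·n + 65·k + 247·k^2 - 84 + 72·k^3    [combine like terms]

Applying distributive law to the line above:

72·n^2 + 54·n^3 - 162·k·n^2 + 28·k·n + 21·k·n^2 - 63·k^2·n - 52·n - 39·n^2 + 117·k·n - 124·k - 93·k·n + 279·k^2 - 84 - 63·n + 189·k - 32·k^2 - 24·k^2·n + 72·k^3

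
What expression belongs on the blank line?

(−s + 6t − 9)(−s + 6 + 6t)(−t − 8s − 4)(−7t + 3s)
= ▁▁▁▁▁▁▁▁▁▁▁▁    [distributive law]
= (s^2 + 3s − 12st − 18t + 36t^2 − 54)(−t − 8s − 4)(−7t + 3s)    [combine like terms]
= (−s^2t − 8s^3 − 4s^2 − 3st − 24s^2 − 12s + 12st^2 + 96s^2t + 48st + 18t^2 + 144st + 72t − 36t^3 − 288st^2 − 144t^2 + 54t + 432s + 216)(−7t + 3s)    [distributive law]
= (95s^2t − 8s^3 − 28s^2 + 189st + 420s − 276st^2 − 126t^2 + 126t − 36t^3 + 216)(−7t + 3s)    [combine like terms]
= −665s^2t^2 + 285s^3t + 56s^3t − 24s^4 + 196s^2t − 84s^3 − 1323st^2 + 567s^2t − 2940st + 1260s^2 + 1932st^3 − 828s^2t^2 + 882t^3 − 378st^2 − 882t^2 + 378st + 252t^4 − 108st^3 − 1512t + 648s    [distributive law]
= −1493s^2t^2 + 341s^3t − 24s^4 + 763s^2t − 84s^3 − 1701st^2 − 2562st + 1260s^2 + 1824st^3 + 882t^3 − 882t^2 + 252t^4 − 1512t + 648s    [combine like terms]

By distributive law:

(s^2 − 6s − 6st − 6st + 36t + 36t^2 + 9s − 54 − 54t)(−t − 8s − 4)(−7t + 3s)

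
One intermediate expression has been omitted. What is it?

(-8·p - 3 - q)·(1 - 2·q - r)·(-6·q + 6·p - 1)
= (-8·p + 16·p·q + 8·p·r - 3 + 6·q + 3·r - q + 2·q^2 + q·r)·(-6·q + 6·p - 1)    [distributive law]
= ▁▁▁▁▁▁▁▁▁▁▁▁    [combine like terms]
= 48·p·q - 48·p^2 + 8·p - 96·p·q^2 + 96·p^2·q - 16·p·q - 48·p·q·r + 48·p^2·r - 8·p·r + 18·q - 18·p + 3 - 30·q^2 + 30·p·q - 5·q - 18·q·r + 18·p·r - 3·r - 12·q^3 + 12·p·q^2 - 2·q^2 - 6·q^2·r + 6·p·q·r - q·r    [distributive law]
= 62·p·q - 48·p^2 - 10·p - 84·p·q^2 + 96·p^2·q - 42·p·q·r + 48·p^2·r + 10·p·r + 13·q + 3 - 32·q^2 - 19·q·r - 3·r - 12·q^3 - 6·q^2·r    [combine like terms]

By combine like terms:

(-8·p + 16·p·q + 8·p·r - 3 + 5·q + 3·r + 2·q^2 + q·r)·(-6·q + 6·p - 1)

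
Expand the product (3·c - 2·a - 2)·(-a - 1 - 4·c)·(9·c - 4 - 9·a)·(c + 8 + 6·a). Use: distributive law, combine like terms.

-495·a·c^3 + 1753·a·c^2 + 891·a^2·c^2 - 278·a·c - 434·a^2·c - 180·a^3·c - 771·c^3 + 742·c^2 - 24·c - 108·c^4 - 556·a^2 - 408·a^3 - 108·a^4 - 320·a - 64

(3·c - 2·a - 2)·(-a - 1 - 4·c)·(9·c - 4 - 9·a)·(c + 8 + 6·a)
= (-3·a·c - 3·c - 12·c^2 + 2·a^2 + 2·a + 8·a·c + 2·a + 2 + 8·c)·(9·c - 4 - 9·a)·(c + 8 + 6·a)    [distributive law]
= (5·a·c + 5·c - 12·c^2 + 2·a^2 + 4·a + 2)·(9·c - 4 - 9·a)·(c + 8 + 6·a)    [combine like terms]
= (45·a·c^2 - 20·a·c - 45·a^2·c + 45·c^2 - 20·c - 45·a·c - 108·c^3 + 48·c^2 + 108·a·c^2 + 18·a^2·c - 8·a^2 - 18·a^3 + 36·a·c - 16·a - 36·a^2 + 18·c - 8 - 18·a)·(c + 8 + 6·a)    [distributive law]
= (153·a·c^2 - 29·a·c - 27·a^2·c + 93·c^2 - 2·c - 108·c^3 - 44·a^2 - 18·a^3 - 34·a - 8)·(c + 8 + 6·a)    [combine like terms]
= 153·a·c^3 + 1224·a·c^2 + 918·a^2·c^2 - 29·a·c^2 - 232·a·c - 174·a^2·c - 27·a^2·c^2 - 216·a^2·c - 162·a^3·c + 93·c^3 + 744·c^2 + 558·a·c^2 - 2·c^2 - 16·c - 12·a·c - 108·c^4 - 864·c^3 - 648·a·c^3 - 44·a^2·c - 352·a^2 - 264·a^3 - 18·a^3·c - 144·a^3 - 108·a^4 - 34·a·c - 272·a - 204·a^2 - 8·c - 64 - 48·a    [distributive law]
= -495·a·c^3 + 1753·a·c^2 + 891·a^2·c^2 - 278·a·c - 434·a^2·c - 180·a^3·c - 771·c^3 + 742·c^2 - 24·c - 108·c^4 - 556·a^2 - 408·a^3 - 108·a^4 - 320·a - 64    [combine like terms]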